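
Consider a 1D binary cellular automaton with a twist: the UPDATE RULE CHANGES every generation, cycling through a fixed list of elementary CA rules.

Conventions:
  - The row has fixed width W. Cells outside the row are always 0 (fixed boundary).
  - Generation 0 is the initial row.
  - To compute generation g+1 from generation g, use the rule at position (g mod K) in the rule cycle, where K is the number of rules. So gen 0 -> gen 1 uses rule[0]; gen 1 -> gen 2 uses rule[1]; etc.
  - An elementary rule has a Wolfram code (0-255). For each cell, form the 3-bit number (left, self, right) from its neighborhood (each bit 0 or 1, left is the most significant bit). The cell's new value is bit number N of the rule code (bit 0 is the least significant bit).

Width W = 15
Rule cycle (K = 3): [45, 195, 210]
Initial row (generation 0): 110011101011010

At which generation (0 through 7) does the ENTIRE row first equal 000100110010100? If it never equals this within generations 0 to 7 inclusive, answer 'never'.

Answer: 6

Derivation:
Gen 0: 110011101011010
Gen 1 (rule 45): 100010011110110
Gen 2 (rule 195): 001100101110010
Gen 3 (rule 210): 010111000111101
Gen 4 (rule 45): 011100010100011
Gen 5 (rule 195): 101101100001101
Gen 6 (rule 210): 000100110010100
Gen 7 (rule 45): 110100100011101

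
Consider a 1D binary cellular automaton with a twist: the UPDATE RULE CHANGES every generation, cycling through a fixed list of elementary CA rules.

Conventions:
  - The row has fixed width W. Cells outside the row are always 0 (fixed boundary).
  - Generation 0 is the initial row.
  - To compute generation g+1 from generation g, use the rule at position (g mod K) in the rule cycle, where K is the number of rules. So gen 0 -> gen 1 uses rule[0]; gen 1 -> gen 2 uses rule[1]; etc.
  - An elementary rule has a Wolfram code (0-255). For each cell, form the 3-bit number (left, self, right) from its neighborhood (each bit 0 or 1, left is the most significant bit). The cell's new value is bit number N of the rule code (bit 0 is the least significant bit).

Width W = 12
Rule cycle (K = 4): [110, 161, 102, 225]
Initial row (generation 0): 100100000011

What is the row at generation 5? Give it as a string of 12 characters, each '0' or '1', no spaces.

Gen 0: 100100000011
Gen 1 (rule 110): 101100000111
Gen 2 (rule 161): 010001110010
Gen 3 (rule 102): 110010010110
Gen 4 (rule 225): 010000001010
Gen 5 (rule 110): 110000011110

Answer: 110000011110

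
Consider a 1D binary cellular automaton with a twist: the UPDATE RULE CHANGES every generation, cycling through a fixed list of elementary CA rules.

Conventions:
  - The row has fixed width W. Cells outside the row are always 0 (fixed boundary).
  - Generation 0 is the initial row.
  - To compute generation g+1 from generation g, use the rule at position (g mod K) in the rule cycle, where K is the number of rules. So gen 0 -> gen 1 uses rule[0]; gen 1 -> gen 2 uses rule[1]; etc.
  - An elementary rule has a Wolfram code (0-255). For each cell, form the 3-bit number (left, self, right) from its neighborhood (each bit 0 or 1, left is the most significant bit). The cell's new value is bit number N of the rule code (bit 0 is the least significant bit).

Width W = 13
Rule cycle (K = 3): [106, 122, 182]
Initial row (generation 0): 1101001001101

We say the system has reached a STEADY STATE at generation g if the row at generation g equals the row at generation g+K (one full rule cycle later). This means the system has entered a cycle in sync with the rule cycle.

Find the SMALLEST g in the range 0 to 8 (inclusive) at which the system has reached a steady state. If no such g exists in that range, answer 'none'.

Answer: none

Derivation:
Gen 0: 1101001001101
Gen 1 (rule 106): 1110010011110
Gen 2 (rule 122): 1011101110011
Gen 3 (rule 182): 1101010101100
Gen 4 (rule 106): 1110101011100
Gen 5 (rule 122): 1011010110110
Gen 6 (rule 182): 1100111001001
Gen 7 (rule 106): 1101101010010
Gen 8 (rule 122): 1111110101101
Gen 9 (rule 182): 0111101110011
Gen 10 (rule 106): 1100111010111
Gen 11 (rule 122): 1111101101101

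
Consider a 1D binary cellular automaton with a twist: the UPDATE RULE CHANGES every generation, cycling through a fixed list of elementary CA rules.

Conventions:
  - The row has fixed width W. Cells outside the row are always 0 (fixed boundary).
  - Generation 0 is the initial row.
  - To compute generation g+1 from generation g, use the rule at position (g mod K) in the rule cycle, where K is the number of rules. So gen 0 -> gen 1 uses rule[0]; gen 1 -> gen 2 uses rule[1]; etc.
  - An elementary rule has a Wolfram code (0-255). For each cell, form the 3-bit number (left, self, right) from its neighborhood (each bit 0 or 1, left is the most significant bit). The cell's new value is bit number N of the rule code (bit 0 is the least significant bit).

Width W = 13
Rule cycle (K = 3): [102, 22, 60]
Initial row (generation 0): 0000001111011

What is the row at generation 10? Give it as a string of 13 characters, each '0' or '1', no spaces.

Gen 0: 0000001111011
Gen 1 (rule 102): 0000010001101
Gen 2 (rule 22): 0000111010001
Gen 3 (rule 60): 0000100111001
Gen 4 (rule 102): 0001101001011
Gen 5 (rule 22): 0010001111000
Gen 6 (rule 60): 0011001000100
Gen 7 (rule 102): 0101011001100
Gen 8 (rule 22): 1101000110010
Gen 9 (rule 60): 1011100101011
Gen 10 (rule 102): 1100101111101

Answer: 1100101111101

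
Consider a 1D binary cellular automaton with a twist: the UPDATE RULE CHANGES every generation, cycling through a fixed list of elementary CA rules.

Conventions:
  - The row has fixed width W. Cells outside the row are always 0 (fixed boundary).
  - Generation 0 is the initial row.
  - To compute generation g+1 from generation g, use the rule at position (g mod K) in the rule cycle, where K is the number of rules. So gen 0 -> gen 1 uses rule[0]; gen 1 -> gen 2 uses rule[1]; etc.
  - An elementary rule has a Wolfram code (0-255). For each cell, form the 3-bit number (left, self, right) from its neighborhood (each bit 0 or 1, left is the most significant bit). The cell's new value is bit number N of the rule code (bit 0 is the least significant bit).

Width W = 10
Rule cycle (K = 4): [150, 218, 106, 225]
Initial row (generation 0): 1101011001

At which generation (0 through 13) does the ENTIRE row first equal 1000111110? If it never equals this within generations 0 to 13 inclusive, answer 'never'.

Answer: 11

Derivation:
Gen 0: 1101011001
Gen 1 (rule 150): 0001000111
Gen 2 (rule 218): 0010101111
Gen 3 (rule 106): 0101011001
Gen 4 (rule 225): 0010101000
Gen 5 (rule 150): 0110101100
Gen 6 (rule 218): 1110001110
Gen 7 (rule 106): 1010011010
Gen 8 (rule 225): 0100001100
Gen 9 (rule 150): 1110010010
Gen 10 (rule 218): 1111101101
Gen 11 (rule 106): 1000111110
Gen 12 (rule 225): 0010011110
Gen 13 (rule 150): 0111101101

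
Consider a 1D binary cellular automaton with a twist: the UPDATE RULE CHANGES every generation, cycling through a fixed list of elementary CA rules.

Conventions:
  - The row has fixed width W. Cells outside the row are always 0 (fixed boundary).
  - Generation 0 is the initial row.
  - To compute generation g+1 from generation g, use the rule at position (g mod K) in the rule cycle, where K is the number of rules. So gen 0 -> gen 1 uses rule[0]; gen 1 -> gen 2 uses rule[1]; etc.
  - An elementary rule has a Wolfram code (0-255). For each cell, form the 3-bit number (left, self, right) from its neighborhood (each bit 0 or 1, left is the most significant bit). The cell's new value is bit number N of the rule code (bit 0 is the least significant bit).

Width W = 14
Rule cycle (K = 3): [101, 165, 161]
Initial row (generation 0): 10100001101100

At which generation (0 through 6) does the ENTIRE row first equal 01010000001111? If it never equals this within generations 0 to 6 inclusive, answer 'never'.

Answer: 2

Derivation:
Gen 0: 10100001101100
Gen 1 (rule 101): 11101100110101
Gen 2 (rule 165): 01010000001111
Gen 3 (rule 161): 00100111100110
Gen 4 (rule 101): 10100000100010
Gen 5 (rule 165): 11101110101010
Gen 6 (rule 161): 01010101010100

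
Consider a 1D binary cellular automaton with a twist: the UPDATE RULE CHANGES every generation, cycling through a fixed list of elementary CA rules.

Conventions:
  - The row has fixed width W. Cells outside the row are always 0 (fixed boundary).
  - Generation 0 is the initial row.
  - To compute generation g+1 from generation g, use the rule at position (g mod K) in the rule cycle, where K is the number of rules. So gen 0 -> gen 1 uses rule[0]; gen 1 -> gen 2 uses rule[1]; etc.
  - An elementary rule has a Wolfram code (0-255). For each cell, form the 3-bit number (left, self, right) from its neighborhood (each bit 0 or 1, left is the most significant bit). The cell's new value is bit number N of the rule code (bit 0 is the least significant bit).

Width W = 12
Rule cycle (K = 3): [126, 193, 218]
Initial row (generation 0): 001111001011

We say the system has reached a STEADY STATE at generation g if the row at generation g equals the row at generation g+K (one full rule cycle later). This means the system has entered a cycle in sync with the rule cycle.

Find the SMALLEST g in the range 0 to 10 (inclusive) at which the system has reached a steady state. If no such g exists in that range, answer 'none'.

Gen 0: 001111001011
Gen 1 (rule 126): 011001111111
Gen 2 (rule 193): 001000111111
Gen 3 (rule 218): 010101111111
Gen 4 (rule 126): 111111000001
Gen 5 (rule 193): 011111011100
Gen 6 (rule 218): 111111011110
Gen 7 (rule 126): 100001110011
Gen 8 (rule 193): 001100110001
Gen 9 (rule 218): 011111111010
Gen 10 (rule 126): 110000001111
Gen 11 (rule 193): 010111100111
Gen 12 (rule 218): 100111111111
Gen 13 (rule 126): 111100000001

Answer: none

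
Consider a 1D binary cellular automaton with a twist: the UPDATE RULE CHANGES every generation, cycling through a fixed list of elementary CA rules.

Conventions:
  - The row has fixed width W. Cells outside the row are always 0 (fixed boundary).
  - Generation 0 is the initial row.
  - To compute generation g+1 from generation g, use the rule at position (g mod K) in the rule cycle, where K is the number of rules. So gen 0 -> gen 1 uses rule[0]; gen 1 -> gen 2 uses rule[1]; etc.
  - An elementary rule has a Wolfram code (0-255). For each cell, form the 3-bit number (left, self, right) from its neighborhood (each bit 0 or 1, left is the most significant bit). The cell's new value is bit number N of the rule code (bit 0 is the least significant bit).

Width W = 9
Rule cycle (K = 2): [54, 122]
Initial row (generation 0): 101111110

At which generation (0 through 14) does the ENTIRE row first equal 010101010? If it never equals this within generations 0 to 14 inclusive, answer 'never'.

Answer: never

Derivation:
Gen 0: 101111110
Gen 1 (rule 54): 110000001
Gen 2 (rule 122): 111000010
Gen 3 (rule 54): 000100111
Gen 4 (rule 122): 001011101
Gen 5 (rule 54): 011100011
Gen 6 (rule 122): 110110111
Gen 7 (rule 54): 001001000
Gen 8 (rule 122): 010110100
Gen 9 (rule 54): 111001110
Gen 10 (rule 122): 101111011
Gen 11 (rule 54): 110000100
Gen 12 (rule 122): 111001010
Gen 13 (rule 54): 000111111
Gen 14 (rule 122): 001100001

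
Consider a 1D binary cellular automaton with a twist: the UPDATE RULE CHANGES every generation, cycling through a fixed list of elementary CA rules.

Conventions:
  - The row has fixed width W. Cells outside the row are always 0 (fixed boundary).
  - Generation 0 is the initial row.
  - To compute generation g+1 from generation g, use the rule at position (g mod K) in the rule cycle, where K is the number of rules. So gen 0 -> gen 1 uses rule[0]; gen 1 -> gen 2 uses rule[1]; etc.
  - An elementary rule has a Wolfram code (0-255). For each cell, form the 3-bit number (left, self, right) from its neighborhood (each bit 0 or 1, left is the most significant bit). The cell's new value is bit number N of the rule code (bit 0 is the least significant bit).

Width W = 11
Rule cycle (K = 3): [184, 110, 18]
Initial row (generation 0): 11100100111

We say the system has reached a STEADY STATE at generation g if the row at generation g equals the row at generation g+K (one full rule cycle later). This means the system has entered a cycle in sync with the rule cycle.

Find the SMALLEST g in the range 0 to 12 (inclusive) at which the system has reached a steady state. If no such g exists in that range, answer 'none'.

Gen 0: 11100100111
Gen 1 (rule 184): 11010010110
Gen 2 (rule 110): 11110111110
Gen 3 (rule 18): 00000000001
Gen 4 (rule 184): 00000000000
Gen 5 (rule 110): 00000000000
Gen 6 (rule 18): 00000000000
Gen 7 (rule 184): 00000000000
Gen 8 (rule 110): 00000000000
Gen 9 (rule 18): 00000000000
Gen 10 (rule 184): 00000000000
Gen 11 (rule 110): 00000000000
Gen 12 (rule 18): 00000000000
Gen 13 (rule 184): 00000000000
Gen 14 (rule 110): 00000000000
Gen 15 (rule 18): 00000000000

Answer: 4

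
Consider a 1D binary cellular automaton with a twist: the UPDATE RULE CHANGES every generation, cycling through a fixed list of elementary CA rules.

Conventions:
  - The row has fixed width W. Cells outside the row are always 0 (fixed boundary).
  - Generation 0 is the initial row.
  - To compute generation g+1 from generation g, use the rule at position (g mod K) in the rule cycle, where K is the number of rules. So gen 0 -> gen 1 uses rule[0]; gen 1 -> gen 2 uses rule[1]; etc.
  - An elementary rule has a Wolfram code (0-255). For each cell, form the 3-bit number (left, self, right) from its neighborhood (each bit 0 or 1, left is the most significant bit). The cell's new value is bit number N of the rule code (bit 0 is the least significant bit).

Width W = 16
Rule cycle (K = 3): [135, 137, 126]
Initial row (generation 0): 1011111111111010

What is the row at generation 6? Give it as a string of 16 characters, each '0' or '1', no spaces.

Answer: 1111110011111111

Derivation:
Gen 0: 1011111111111010
Gen 1 (rule 135): 1001111111110010
Gen 2 (rule 137): 0001111111100000
Gen 3 (rule 126): 0011000000110000
Gen 4 (rule 135): 1100011111000111
Gen 5 (rule 137): 1001011110010110
Gen 6 (rule 126): 1111110011111111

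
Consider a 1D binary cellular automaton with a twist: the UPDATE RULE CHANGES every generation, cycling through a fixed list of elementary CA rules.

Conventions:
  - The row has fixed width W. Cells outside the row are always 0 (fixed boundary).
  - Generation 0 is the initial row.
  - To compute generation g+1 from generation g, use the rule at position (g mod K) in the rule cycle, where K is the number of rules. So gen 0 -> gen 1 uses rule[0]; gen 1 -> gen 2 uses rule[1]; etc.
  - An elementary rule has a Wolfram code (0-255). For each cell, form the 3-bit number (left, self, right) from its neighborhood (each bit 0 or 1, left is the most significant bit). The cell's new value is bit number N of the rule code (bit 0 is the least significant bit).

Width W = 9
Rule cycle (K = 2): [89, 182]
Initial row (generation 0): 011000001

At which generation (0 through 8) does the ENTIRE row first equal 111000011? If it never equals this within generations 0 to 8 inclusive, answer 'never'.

Gen 0: 011000001
Gen 1 (rule 89): 011111100
Gen 2 (rule 182): 101111010
Gen 3 (rule 89): 001001001
Gen 4 (rule 182): 011111111
Gen 5 (rule 89): 010000001
Gen 6 (rule 182): 111000011
Gen 7 (rule 89): 101111011
Gen 8 (rule 182): 110110100

Answer: 6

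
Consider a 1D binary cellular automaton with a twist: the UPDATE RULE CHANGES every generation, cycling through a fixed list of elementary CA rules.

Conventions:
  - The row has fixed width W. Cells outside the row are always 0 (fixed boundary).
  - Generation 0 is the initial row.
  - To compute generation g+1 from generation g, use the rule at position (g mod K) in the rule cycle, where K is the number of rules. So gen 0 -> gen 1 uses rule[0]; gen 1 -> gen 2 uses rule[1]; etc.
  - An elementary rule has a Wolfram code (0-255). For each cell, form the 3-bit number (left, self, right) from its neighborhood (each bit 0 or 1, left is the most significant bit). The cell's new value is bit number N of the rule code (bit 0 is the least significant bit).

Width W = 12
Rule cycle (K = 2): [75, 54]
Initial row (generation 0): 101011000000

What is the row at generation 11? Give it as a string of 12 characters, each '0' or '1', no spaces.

Gen 0: 101011000000
Gen 1 (rule 75): 000011011111
Gen 2 (rule 54): 000100100000
Gen 3 (rule 75): 111001001111
Gen 4 (rule 54): 000111110000
Gen 5 (rule 75): 111100010111
Gen 6 (rule 54): 000010111000
Gen 7 (rule 75): 111100101011
Gen 8 (rule 54): 000011111100
Gen 9 (rule 75): 111110000101
Gen 10 (rule 54): 000001001111
Gen 11 (rule 75): 111110011001

Answer: 111110011001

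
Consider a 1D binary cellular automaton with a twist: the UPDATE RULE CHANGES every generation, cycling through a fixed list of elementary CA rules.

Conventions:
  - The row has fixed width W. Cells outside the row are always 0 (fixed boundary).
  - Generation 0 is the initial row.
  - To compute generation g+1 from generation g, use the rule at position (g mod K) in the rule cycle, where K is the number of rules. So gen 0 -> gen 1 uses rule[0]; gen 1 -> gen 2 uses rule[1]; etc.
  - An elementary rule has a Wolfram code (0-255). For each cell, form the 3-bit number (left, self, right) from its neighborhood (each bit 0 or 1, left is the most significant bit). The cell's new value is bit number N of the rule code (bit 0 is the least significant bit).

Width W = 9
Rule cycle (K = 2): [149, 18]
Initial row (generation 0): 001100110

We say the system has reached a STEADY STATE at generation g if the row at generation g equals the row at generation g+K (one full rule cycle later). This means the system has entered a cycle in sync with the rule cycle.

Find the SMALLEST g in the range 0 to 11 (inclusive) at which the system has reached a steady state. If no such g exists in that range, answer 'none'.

Gen 0: 001100110
Gen 1 (rule 149): 100010001
Gen 2 (rule 18): 010101010
Gen 3 (rule 149): 010101011
Gen 4 (rule 18): 100000000
Gen 5 (rule 149): 111111111
Gen 6 (rule 18): 000000000
Gen 7 (rule 149): 111111111
Gen 8 (rule 18): 000000000
Gen 9 (rule 149): 111111111
Gen 10 (rule 18): 000000000
Gen 11 (rule 149): 111111111
Gen 12 (rule 18): 000000000
Gen 13 (rule 149): 111111111

Answer: 5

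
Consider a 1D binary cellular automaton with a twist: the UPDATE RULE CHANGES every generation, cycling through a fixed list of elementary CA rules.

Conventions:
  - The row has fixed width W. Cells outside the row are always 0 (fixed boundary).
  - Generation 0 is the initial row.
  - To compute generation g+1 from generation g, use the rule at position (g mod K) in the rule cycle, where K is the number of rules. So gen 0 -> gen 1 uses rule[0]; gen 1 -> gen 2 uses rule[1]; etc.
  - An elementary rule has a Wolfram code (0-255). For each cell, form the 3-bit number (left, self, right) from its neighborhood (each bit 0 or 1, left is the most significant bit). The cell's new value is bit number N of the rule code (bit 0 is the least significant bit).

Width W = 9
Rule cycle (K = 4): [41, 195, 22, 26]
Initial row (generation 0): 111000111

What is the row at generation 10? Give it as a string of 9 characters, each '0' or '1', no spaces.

Answer: 001100110

Derivation:
Gen 0: 111000111
Gen 1 (rule 41): 100010100
Gen 2 (rule 195): 001100001
Gen 3 (rule 22): 010010011
Gen 4 (rule 26): 101101110
Gen 5 (rule 41): 011011000
Gen 6 (rule 195): 101001011
Gen 7 (rule 22): 101111000
Gen 8 (rule 26): 001000100
Gen 9 (rule 41): 100010001
Gen 10 (rule 195): 001100110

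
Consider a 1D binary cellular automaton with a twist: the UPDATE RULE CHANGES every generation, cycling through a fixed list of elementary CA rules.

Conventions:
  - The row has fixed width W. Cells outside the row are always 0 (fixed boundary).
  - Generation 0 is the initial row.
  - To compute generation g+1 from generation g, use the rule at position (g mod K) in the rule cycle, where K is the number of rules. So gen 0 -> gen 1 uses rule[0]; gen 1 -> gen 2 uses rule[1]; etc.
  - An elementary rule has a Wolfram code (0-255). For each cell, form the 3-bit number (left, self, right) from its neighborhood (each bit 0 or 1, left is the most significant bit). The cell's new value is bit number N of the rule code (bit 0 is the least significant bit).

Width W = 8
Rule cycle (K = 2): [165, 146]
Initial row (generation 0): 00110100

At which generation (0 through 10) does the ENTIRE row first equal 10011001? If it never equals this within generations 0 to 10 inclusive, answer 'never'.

Answer: never

Derivation:
Gen 0: 00110100
Gen 1 (rule 165): 10001101
Gen 2 (rule 146): 01010000
Gen 3 (rule 165): 01110111
Gen 4 (rule 146): 10100010
Gen 5 (rule 165): 11101010
Gen 6 (rule 146): 01000001
Gen 7 (rule 165): 01011101
Gen 8 (rule 146): 10001000
Gen 9 (rule 165): 10101011
Gen 10 (rule 146): 00000000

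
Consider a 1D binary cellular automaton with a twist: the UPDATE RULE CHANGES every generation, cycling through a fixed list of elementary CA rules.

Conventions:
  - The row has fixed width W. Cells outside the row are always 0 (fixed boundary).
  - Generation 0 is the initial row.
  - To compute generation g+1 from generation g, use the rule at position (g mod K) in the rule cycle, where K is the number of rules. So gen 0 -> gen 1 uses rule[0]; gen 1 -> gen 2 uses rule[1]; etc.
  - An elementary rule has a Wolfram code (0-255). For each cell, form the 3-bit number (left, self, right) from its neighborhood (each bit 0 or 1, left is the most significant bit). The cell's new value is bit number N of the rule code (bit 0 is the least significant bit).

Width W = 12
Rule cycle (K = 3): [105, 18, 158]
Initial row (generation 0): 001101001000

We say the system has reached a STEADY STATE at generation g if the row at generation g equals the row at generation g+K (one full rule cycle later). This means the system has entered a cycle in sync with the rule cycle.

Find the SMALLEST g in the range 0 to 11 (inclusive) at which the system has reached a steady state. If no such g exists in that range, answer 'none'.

Answer: 8

Derivation:
Gen 0: 001101001000
Gen 1 (rule 105): 101110000011
Gen 2 (rule 18): 000001000100
Gen 3 (rule 158): 000011101110
Gen 4 (rule 105): 111010111010
Gen 5 (rule 18): 000000000001
Gen 6 (rule 158): 000000000011
Gen 7 (rule 105): 111111111011
Gen 8 (rule 18): 000000000000
Gen 9 (rule 158): 000000000000
Gen 10 (rule 105): 111111111111
Gen 11 (rule 18): 000000000000
Gen 12 (rule 158): 000000000000
Gen 13 (rule 105): 111111111111
Gen 14 (rule 18): 000000000000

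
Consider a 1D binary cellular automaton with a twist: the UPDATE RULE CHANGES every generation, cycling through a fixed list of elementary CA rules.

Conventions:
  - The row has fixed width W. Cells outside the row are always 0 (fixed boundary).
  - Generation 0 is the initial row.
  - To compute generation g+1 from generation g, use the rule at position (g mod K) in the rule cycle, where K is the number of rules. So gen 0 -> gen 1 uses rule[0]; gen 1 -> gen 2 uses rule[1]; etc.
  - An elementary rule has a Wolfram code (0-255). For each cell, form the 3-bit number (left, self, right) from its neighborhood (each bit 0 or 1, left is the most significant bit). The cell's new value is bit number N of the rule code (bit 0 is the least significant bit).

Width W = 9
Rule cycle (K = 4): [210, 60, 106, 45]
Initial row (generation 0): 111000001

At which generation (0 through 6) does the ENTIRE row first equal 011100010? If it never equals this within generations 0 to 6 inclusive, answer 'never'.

Answer: 1

Derivation:
Gen 0: 111000001
Gen 1 (rule 210): 011100010
Gen 2 (rule 60): 010010011
Gen 3 (rule 106): 100100111
Gen 4 (rule 45): 100100100
Gen 5 (rule 210): 011011010
Gen 6 (rule 60): 010110111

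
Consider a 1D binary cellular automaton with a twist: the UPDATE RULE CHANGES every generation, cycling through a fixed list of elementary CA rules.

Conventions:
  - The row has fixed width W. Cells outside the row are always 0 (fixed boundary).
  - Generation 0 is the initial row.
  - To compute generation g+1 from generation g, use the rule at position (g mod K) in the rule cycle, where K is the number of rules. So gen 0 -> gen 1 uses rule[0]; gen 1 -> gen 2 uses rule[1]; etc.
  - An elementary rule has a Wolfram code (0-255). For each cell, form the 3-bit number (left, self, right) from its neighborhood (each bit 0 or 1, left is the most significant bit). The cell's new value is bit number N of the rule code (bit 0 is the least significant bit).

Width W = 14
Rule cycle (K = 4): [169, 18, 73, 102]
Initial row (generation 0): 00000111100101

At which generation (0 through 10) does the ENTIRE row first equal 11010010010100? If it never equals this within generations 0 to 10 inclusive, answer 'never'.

Answer: never

Derivation:
Gen 0: 00000111100101
Gen 1 (rule 169): 11110111000010
Gen 2 (rule 18): 00000000100101
Gen 3 (rule 73): 11111110000000
Gen 4 (rule 102): 00000010000000
Gen 5 (rule 169): 11111000111111
Gen 6 (rule 18): 00000101000000
Gen 7 (rule 73): 11110000011111
Gen 8 (rule 102): 00010000100001
Gen 9 (rule 169): 11000110001100
Gen 10 (rule 18): 00101001010010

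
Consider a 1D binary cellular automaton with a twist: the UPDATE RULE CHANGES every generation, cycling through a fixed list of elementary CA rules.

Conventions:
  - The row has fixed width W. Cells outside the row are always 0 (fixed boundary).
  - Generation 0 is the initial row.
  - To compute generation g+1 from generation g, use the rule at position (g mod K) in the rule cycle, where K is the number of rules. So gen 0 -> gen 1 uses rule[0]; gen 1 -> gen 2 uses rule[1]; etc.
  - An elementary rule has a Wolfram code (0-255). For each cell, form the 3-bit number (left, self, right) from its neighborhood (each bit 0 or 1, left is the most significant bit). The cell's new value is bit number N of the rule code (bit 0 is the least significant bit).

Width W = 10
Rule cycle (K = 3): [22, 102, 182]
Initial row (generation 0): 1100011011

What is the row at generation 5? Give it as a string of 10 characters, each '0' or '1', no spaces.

Answer: 1000101000

Derivation:
Gen 0: 1100011011
Gen 1 (rule 22): 0010100000
Gen 2 (rule 102): 0111100000
Gen 3 (rule 182): 1011010000
Gen 4 (rule 22): 1000011000
Gen 5 (rule 102): 1000101000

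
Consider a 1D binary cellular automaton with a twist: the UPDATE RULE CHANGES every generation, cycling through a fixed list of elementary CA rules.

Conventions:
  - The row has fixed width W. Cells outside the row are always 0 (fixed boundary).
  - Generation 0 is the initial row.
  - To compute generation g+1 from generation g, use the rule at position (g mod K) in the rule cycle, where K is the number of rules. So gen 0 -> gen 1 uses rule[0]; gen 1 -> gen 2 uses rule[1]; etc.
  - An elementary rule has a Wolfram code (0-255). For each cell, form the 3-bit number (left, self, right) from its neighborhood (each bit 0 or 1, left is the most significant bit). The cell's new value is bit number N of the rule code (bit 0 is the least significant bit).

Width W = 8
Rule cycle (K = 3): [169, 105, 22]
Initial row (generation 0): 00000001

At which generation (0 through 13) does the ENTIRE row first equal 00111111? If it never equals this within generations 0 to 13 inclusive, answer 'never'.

Answer: never

Derivation:
Gen 0: 00000001
Gen 1 (rule 169): 11111100
Gen 2 (rule 105): 10000101
Gen 3 (rule 22): 11001101
Gen 4 (rule 169): 10001010
Gen 5 (rule 105): 00100100
Gen 6 (rule 22): 01111110
Gen 7 (rule 169): 01111100
Gen 8 (rule 105): 01000101
Gen 9 (rule 22): 11101101
Gen 10 (rule 169): 11011010
Gen 11 (rule 105): 11111100
Gen 12 (rule 22): 00000010
Gen 13 (rule 169): 11111000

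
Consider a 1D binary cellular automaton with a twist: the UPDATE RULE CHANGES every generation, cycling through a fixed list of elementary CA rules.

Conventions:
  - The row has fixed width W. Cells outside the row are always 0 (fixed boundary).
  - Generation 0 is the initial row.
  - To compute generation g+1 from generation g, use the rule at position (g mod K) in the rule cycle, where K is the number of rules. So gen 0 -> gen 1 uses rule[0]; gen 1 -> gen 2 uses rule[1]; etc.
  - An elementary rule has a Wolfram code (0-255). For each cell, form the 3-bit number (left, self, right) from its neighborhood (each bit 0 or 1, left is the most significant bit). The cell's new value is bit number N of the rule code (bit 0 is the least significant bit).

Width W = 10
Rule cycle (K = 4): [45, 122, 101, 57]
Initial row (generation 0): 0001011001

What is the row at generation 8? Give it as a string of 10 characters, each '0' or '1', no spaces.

Gen 0: 0001011001
Gen 1 (rule 45): 1101110001
Gen 2 (rule 122): 1111011010
Gen 3 (rule 101): 0001101110
Gen 4 (rule 57): 1101011001
Gen 5 (rule 45): 1011110001
Gen 6 (rule 122): 0110011010
Gen 7 (rule 101): 0010001110
Gen 8 (rule 57): 1001101001

Answer: 1001101001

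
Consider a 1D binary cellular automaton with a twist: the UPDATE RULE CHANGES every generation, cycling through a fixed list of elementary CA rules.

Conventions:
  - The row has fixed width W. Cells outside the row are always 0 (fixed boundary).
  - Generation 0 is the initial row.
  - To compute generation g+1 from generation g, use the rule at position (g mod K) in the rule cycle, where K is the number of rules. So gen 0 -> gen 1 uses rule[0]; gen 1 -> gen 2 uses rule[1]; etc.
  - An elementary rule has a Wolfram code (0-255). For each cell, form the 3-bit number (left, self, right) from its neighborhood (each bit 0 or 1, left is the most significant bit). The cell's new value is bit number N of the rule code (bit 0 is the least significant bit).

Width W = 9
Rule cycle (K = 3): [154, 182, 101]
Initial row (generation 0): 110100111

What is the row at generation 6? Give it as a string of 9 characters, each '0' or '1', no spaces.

Gen 0: 110100111
Gen 1 (rule 154): 100011110
Gen 2 (rule 182): 110101101
Gen 3 (rule 101): 011110111
Gen 4 (rule 154): 111100110
Gen 5 (rule 182): 011011001
Gen 6 (rule 101): 001101001

Answer: 001101001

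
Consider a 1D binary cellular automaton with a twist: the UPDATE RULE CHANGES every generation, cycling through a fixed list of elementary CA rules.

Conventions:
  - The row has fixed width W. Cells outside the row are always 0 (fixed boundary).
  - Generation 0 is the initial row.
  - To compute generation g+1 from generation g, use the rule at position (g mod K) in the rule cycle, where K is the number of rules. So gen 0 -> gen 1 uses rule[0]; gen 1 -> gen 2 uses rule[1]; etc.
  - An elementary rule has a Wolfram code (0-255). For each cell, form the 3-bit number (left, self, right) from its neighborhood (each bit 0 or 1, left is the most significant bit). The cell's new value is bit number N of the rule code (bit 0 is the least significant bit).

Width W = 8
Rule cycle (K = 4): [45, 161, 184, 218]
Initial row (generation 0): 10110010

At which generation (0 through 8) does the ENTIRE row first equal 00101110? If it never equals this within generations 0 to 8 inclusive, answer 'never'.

Answer: never

Derivation:
Gen 0: 10110010
Gen 1 (rule 45): 11100010
Gen 2 (rule 161): 01001000
Gen 3 (rule 184): 00100100
Gen 4 (rule 218): 01011010
Gen 5 (rule 45): 01110110
Gen 6 (rule 161): 00101000
Gen 7 (rule 184): 00010100
Gen 8 (rule 218): 00100010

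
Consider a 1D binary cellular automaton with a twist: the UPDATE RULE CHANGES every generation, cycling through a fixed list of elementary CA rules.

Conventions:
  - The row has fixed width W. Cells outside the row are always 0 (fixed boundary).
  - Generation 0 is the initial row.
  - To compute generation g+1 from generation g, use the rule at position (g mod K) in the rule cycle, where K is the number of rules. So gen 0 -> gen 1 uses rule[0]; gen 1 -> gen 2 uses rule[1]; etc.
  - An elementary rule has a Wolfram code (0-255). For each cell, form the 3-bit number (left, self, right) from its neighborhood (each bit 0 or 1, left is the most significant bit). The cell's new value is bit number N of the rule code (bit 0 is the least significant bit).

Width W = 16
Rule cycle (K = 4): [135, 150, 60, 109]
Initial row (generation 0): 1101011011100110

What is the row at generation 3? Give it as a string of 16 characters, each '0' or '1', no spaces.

Answer: 0010010010000010

Derivation:
Gen 0: 1101011011100110
Gen 1 (rule 135): 0001000001001000
Gen 2 (rule 150): 0011100011111100
Gen 3 (rule 60): 0010010010000010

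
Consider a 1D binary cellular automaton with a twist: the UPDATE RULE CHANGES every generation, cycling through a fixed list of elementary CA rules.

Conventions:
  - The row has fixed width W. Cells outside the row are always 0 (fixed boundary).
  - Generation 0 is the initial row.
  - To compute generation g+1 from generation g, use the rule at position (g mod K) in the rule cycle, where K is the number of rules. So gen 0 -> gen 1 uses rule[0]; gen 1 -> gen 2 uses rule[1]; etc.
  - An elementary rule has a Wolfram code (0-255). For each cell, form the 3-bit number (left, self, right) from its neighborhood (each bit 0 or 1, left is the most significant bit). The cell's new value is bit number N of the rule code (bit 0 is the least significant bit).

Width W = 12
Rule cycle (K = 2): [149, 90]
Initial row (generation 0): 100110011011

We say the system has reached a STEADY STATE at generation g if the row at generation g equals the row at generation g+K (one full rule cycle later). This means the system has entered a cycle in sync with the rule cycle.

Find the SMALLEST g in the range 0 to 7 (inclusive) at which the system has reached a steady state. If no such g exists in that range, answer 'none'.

Gen 0: 100110011011
Gen 1 (rule 149): 110001000000
Gen 2 (rule 90): 111010100000
Gen 3 (rule 149): 010010111111
Gen 4 (rule 90): 101100100001
Gen 5 (rule 149): 100010111101
Gen 6 (rule 90): 010100100100
Gen 7 (rule 149): 010110110111
Gen 8 (rule 90): 100110110101
Gen 9 (rule 149): 110000000101

Answer: none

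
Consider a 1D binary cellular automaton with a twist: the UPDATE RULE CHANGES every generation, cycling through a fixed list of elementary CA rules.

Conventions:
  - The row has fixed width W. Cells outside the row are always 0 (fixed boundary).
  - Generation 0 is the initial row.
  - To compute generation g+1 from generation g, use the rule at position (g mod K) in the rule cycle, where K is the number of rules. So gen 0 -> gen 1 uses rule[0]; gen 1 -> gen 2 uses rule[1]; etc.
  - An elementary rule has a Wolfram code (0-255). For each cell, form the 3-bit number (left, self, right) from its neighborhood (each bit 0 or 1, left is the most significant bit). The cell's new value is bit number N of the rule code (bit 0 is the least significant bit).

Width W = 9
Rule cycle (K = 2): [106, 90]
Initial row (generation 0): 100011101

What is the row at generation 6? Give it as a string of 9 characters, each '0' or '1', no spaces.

Answer: 001100100

Derivation:
Gen 0: 100011101
Gen 1 (rule 106): 000110110
Gen 2 (rule 90): 001110111
Gen 3 (rule 106): 011011101
Gen 4 (rule 90): 111010100
Gen 5 (rule 106): 101101000
Gen 6 (rule 90): 001100100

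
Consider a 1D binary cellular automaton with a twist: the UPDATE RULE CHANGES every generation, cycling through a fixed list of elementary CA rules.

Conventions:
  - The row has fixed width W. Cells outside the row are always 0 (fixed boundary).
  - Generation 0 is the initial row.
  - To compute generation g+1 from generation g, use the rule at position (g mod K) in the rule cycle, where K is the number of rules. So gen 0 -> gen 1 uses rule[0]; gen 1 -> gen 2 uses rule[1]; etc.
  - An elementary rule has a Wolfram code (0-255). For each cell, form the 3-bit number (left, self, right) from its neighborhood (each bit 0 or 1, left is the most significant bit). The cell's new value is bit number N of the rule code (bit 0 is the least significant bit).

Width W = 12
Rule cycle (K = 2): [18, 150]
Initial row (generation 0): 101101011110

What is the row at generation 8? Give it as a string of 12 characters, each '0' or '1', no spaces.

Answer: 000011100000

Derivation:
Gen 0: 101101011110
Gen 1 (rule 18): 000000000001
Gen 2 (rule 150): 000000000011
Gen 3 (rule 18): 000000000100
Gen 4 (rule 150): 000000001110
Gen 5 (rule 18): 000000010001
Gen 6 (rule 150): 000000111011
Gen 7 (rule 18): 000001000000
Gen 8 (rule 150): 000011100000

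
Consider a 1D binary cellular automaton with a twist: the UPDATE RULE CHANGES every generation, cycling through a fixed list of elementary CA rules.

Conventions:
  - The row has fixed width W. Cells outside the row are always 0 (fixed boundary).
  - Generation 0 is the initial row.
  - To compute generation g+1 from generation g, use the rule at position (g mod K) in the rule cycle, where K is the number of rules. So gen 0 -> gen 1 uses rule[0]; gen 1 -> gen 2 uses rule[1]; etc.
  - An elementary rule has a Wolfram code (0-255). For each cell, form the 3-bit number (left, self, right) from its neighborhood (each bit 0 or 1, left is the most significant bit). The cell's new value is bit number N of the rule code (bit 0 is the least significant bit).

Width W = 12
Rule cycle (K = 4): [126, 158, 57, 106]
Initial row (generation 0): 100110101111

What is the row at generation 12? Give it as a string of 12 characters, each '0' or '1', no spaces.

Gen 0: 100110101111
Gen 1 (rule 126): 111111111001
Gen 2 (rule 158): 111111110111
Gen 3 (rule 57): 100000001100
Gen 4 (rule 106): 000000011100
Gen 5 (rule 126): 000000110110
Gen 6 (rule 158): 000001100101
Gen 7 (rule 57): 111101010010
Gen 8 (rule 106): 100110100100
Gen 9 (rule 126): 111111111110
Gen 10 (rule 158): 111111111101
Gen 11 (rule 57): 100000000010
Gen 12 (rule 106): 000000000100

Answer: 000000000100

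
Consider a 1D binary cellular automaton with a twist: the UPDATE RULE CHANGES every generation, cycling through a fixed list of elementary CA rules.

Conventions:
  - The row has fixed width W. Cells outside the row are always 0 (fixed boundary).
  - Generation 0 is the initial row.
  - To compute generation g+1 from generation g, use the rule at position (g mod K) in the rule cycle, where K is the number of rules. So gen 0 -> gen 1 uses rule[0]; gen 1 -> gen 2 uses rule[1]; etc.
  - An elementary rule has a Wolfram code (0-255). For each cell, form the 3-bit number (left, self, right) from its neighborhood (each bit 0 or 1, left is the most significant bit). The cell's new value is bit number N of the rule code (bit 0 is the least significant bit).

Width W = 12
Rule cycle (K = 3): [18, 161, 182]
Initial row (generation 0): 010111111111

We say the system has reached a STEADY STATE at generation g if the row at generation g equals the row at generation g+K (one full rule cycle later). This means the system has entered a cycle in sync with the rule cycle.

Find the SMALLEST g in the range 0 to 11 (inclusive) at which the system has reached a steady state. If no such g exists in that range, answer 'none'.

Gen 0: 010111111111
Gen 1 (rule 18): 100000000000
Gen 2 (rule 161): 001111111111
Gen 3 (rule 182): 010111111110
Gen 4 (rule 18): 100000000001
Gen 5 (rule 161): 001111111100
Gen 6 (rule 182): 010111111010
Gen 7 (rule 18): 100000000001
Gen 8 (rule 161): 001111111100
Gen 9 (rule 182): 010111111010
Gen 10 (rule 18): 100000000001
Gen 11 (rule 161): 001111111100
Gen 12 (rule 182): 010111111010
Gen 13 (rule 18): 100000000001
Gen 14 (rule 161): 001111111100

Answer: 4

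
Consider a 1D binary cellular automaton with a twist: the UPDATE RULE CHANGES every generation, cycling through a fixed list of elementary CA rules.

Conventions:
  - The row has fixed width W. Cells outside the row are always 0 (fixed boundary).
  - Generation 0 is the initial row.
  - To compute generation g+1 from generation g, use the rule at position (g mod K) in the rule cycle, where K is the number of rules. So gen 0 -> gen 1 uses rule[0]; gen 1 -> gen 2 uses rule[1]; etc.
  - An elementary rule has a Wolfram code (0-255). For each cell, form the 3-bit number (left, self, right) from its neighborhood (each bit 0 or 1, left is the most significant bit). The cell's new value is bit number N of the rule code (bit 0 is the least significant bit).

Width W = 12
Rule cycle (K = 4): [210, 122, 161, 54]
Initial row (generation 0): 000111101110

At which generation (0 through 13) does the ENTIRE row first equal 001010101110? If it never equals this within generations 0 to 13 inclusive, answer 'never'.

Gen 0: 000111101110
Gen 1 (rule 210): 001011100111
Gen 2 (rule 122): 010110111101
Gen 3 (rule 161): 001001011010
Gen 4 (rule 54): 011111100111
Gen 5 (rule 210): 101111111011
Gen 6 (rule 122): 011000001111
Gen 7 (rule 161): 000011100110
Gen 8 (rule 54): 000100011001
Gen 9 (rule 210): 001010101110
Gen 10 (rule 122): 010101011011
Gen 11 (rule 161): 001010100100
Gen 12 (rule 54): 011111111110
Gen 13 (rule 210): 101111111111

Answer: 9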